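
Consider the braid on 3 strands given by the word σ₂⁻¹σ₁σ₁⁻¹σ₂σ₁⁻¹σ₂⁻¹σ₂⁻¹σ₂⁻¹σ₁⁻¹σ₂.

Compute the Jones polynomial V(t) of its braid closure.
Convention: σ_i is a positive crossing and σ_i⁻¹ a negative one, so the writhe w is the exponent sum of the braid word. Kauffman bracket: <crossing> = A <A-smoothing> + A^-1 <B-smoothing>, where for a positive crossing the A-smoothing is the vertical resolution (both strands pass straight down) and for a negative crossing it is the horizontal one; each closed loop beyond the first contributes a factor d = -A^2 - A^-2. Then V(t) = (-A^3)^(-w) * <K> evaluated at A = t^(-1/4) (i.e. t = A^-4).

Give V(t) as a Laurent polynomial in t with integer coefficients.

t^-1 - t^-2 + 2*t^-3 - t^-4 + t^-5 - t^-6

Derivation:
The presented braid s2^-1 s1 s1^-1 s2 s1^-1 s2^-1 s2^-1 s2^-1 s1^-1 s2 on 3 strands reduces by inverse Markov moves (closure unchanged at each step):
  Deconjugate: the word is γ·β·γ⁻¹ with γ = s2^-1 s1 (prefix) and γ⁻¹ = s1^-1 s2 (suffix); strip both.
Reduced to β = s1^-1 s2 s1^-1 s2^-1 s2^-1 s2^-1 on 3 strands, 6 crossings.
Compute on β:
Braid: s1^-1 s2 s1^-1 s2^-1 s2^-1 s2^-1 on 3 strands, 6 crossings.
Writhe w = (#positive) - (#negative) = 1 - 5 = -4.
State-sum expansion of <K>. There are 2^6 = 64 states.
Each crossing splits two ways (0=vertical, 1=horizontal). The state's weight is A^(#A-smoothings - #B-smoothings) * d^(loops - 1).
Tabulate the states by total A-exponent and number of loops L (A-exp: L × count):
  A^6: L=4 ×1
  A^4: L=3 ×6
  A^2: L=2 ×12, L=4 ×3
  A^0: L=1 ×9, L=3 ×10, L=5 ×1
  A^-2: L=2 ×12, L=4 ×3
  A^-4: L=1 ×2, L=3 ×4
  A^-6: L=2 ×1
Each group contributes A^e * Σ count * d^(L-1):
Powers of d = -A^2 - A^-2: d^2 = A^4 + 2 + A^-4; d^3 = -A^6 - 3*A^2 - 3*A^-2 - A^-6; d^4 = A^8 + 4*A^4 + 6 + 4*A^-4 + A^-8.
  A^6 * (d^3) = -A^12 - 3*A^8 - 3*A^4 - 1
  A^4 * (6*d^2) = 6*A^8 + 12*A^4 + 6
  A^2 * (12*d + 3*d^3) = -3*A^8 - 21*A^4 - 21 - 3*A^-4
  A^0 * (9 + 10*d^2 + d^4) = A^8 + 14*A^4 + 35 + 14*A^-4 + A^-8
  A^-2 * (12*d + 3*d^3) = -3*A^4 - 21 - 21*A^-4 - 3*A^-8
  A^-4 * (2 + 4*d^2) = 4 + 10*A^-4 + 4*A^-8
  A^-6 * (d) = -A^-4 - A^-8
Summing the groups: <K> = -A^12 + A^8 - A^4 + 2 - A^-4 + A^-8
Normalise by the writhe: (-A^3)^(-w) = (-A^3)^(4) = A^12, so f(A) = A^12 * <K> = -A^24 + A^20 - A^16 + 2*A^12 - A^8 + A^4.
Substitute A = t^(-1/4), i.e. A^e → t^(-e/4): V(t) = t^-1 - t^-2 + 2*t^-3 - t^-4 + t^-5 - t^-6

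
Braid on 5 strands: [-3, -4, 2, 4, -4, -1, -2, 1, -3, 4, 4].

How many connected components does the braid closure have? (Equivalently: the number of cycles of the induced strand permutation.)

2

Derivation:
Track the strand permutation on 5 strands, starting from identity.
  step 1: s3^-1 swaps positions 3,4 -> [1 2 4 3 5]
  step 2: s4^-1 swaps positions 4,5 -> [1 2 4 5 3]
  step 3: s2 swaps positions 2,3 -> [1 4 2 5 3]
  step 4: s4 swaps positions 4,5 -> [1 4 2 3 5]
  step 5: s4^-1 swaps positions 4,5 -> [1 4 2 5 3]
  step 6: s1^-1 swaps positions 1,2 -> [4 1 2 5 3]
  step 7: s2^-1 swaps positions 2,3 -> [4 2 1 5 3]
  step 8: s1 swaps positions 1,2 -> [2 4 1 5 3]
  step 9: s3^-1 swaps positions 3,4 -> [2 4 5 1 3]
  step 10: s4 swaps positions 4,5 -> [2 4 5 3 1]
  step 11: s4 swaps positions 4,5 -> [2 4 5 1 3]
Final permutation (position -> original strand): [2 4 5 1 3]
Closure components = cycle count of this permutation = 2.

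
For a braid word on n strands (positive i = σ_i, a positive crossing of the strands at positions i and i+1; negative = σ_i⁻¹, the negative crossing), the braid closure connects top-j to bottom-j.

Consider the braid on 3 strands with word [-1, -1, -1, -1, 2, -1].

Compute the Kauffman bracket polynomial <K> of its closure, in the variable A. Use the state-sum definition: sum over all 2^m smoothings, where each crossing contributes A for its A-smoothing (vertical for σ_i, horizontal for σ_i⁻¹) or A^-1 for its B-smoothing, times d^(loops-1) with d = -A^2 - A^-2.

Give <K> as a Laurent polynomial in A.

Braid: s1^-1 s1^-1 s1^-1 s1^-1 s2 s1^-1 on 3 strands, 6 crossings.
Writhe w = (#positive) - (#negative) = 1 - 5 = -4.
Computing the Kauffman bracket via state sum. There are 2^6 = 64 states.
For each crossing: s=0 is the vertical smoothing, s=1 horizontal. Crossing k contributes A^(sign_k * (1 - 2*s_k)); loop factor d = -A^2 - A^-2.
Tabulate the states by total A-exponent and number of loops L (A-exp: L × count):
  A^6: L=6 ×1
  A^4: L=5 ×6
  A^2: L=4 ×15
  A^0: L=3 ×20
  A^-2: L=2 ×15
  A^-4: L=1 ×5, L=3 ×1
  A^-6: L=2 ×1
Each group contributes A^e * Σ count * d^(L-1):
Powers of d = -A^2 - A^-2: d^2 = A^4 + 2 + A^-4; d^3 = -A^6 - 3*A^2 - 3*A^-2 - A^-6; d^4 = A^8 + 4*A^4 + 6 + 4*A^-4 + A^-8; d^5 = -A^10 - 5*A^6 - 10*A^2 - 10*A^-2 - 5*A^-6 - A^-10.
  A^6 * (d^5) = -A^16 - 5*A^12 - 10*A^8 - 10*A^4 - 5 - A^-4
  A^4 * (6*d^4) = 6*A^12 + 24*A^8 + 36*A^4 + 24 + 6*A^-4
  A^2 * (15*d^3) = -15*A^8 - 45*A^4 - 45 - 15*A^-4
  A^0 * (20*d^2) = 20*A^4 + 40 + 20*A^-4
  A^-2 * (15*d) = -15 - 15*A^-4
  A^-4 * (5 + d^2) = 1 + 7*A^-4 + A^-8
  A^-6 * (d) = -A^-4 - A^-8
Summing the groups: <K> = -A^16 + A^12 - A^8 + A^4 + A^-4

Answer: -A^16 + A^12 - A^8 + A^4 + A^-4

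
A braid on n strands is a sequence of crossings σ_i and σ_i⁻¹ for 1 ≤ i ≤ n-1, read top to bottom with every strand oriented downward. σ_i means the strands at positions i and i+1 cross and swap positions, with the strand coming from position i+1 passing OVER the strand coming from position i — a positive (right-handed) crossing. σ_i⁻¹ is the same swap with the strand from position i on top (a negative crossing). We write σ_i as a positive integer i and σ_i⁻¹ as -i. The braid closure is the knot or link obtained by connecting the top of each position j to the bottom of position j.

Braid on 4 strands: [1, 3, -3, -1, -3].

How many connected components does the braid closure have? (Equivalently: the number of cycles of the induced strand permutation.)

Track the strand permutation on 4 strands, starting from identity.
  step 1: s1 swaps positions 1,2 -> [2 1 3 4]
  step 2: s3 swaps positions 3,4 -> [2 1 4 3]
  step 3: s3^-1 swaps positions 3,4 -> [2 1 3 4]
  step 4: s1^-1 swaps positions 1,2 -> [1 2 3 4]
  step 5: s3^-1 swaps positions 3,4 -> [1 2 4 3]
Final permutation (position -> original strand): [1 2 4 3]
Closure components = cycle count of this permutation = 3.

Answer: 3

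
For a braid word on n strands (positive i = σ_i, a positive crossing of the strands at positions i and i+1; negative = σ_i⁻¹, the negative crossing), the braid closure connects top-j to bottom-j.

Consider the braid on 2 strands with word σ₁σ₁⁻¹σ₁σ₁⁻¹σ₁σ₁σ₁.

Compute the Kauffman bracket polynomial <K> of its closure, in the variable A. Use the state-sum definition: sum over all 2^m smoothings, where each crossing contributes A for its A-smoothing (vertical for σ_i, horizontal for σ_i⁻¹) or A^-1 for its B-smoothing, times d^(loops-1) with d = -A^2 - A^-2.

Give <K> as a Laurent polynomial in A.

-A^5 - A^-3 + A^-7

Derivation:
First cancel adjacent σ_i σ_i⁻¹ pairs (Reidemeister II — same braid, same closure): s1 s1^-1 s1 s1^-1 s1 s1 s1 → s1 s1 s1.
Braid: s1 s1 s1 on 2 strands, 3 crossings.
Writhe w = (#positive) - (#negative) = 3 - 0 = 3.
Enumerate smoothing states for the bracket polynomial. There are 2^3 = 8 states.
Smooth each crossing (0=||, 1=⌣⌢); contribution A^(Σ sign_k(1-2s_k)) * d^(L-1).
  state 000: A-exp=+3, loops=2, term = A^3 * d^1
  state 001: A-exp=+1, loops=1, term = A^1 * d^0
  state 010: A-exp=+1, loops=1, term = A^1 * d^0
  state 011: A-exp=-1, loops=2, term = A^-1 * d^1
  state 100: A-exp=+1, loops=1, term = A^1 * d^0
  state 101: A-exp=-1, loops=2, term = A^-1 * d^1
  state 110: A-exp=-1, loops=2, term = A^-1 * d^1
  state 111: A-exp=-3, loops=3, term = A^-3 * d^2
Collect the terms by A-exponent (count of states per loop number):
Powers of d = -A^2 - A^-2: d^2 = A^4 + 2 + A^-4.
  A^3 * (d) = -A^5 - A
  A^1 * (3) = 3*A
  A^-1 * (3*d) = -3*A - 3*A^-3
  A^-3 * (d^2) = A + 2*A^-3 + A^-7
Summing the groups: <K> = -A^5 - A^-3 + A^-7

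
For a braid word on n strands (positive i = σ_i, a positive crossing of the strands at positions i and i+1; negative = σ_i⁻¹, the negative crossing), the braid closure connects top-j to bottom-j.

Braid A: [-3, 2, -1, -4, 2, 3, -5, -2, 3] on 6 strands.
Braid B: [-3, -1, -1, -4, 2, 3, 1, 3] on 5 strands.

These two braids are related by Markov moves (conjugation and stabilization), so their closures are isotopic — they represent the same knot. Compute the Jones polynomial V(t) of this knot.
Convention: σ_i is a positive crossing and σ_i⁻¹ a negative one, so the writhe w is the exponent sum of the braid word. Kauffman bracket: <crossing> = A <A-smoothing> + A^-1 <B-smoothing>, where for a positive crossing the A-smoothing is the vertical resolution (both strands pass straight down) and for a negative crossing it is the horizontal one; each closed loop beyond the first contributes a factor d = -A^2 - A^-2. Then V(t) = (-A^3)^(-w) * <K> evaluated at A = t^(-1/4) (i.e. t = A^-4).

Markov-equivalent braids have isotopic closures, hence identical knot invariants. Strip the Markov moves from each word to reach a common short braid β, then compute V(t) once on β.
Braid A: s3^-1 s2 s1^-1 s4^-1 s2 s3 s5^-1 s2^-1 s3 on 6 strands reduces by inverse Markov moves (closure unchanged at each step):
  Deconjugate: the word is γ·β·γ⁻¹ with γ = s3^-1 s2 (prefix) and γ⁻¹ = s2^-1 s3 (suffix); strip both.
  Destabilize: the word has the form β·s5^-1 where s5^-1 occurs only as the final letter (β ∈ B_5); drop it and the last strand → 5 strands.
Reduced to β = s1^-1 s4^-1 s2 s3 on 5 strands, 4 crossings.
Braid B: s3^-1 s1^-1 s1^-1 s4^-1 s2 s3 s1 s3 on 5 strands reduces by inverse Markov moves (closure unchanged at each step):
  Deconjugate: the word is γ·β·γ⁻¹ with γ = s3^-1 s1^-1 (prefix) and γ⁻¹ = s1 s3 (suffix); strip both.
Reduced to β = s1^-1 s4^-1 s2 s3 on 5 strands, 4 crossings.
Both give the same β = s1^-1 s4^-1 s2 s3 on 5 strands, so one state sum suffices:
Braid: s1^-1 s4^-1 s2 s3 on 5 strands, 4 crossings.
Writhe w = (#positive) - (#negative) = 2 - 2 = 0.
Enumerate smoothing states for the bracket polynomial. There are 2^4 = 16 states.
Each crossing splits two ways (0=vertical, 1=horizontal). The state's weight is A^(#A-smoothings - #B-smoothings) * d^(loops - 1).
  state 0000: A-exp=+0, loops=5, term = A^0 * d^4
  state 0001: A-exp=-2, loops=4, term = A^-2 * d^3
  state 0010: A-exp=-2, loops=4, term = A^-2 * d^3
  state 0011: A-exp=-4, loops=3, term = A^-4 * d^2
  state 0100: A-exp=+2, loops=4, term = A^2 * d^3
  state 0101: A-exp=+0, loops=3, term = A^0 * d^2
  state 0110: A-exp=+0, loops=3, term = A^0 * d^2
  state 0111: A-exp=-2, loops=2, term = A^-2 * d^1
  state 1000: A-exp=+2, loops=4, term = A^2 * d^3
  state 1001: A-exp=+0, loops=3, term = A^0 * d^2
  state 1010: A-exp=+0, loops=3, term = A^0 * d^2
  state 1011: A-exp=-2, loops=2, term = A^-2 * d^1
  state 1100: A-exp=+4, loops=3, term = A^4 * d^2
  state 1101: A-exp=+2, loops=2, term = A^2 * d^1
  state 1110: A-exp=+2, loops=2, term = A^2 * d^1
  state 1111: A-exp=+0, loops=1, term = A^0 * d^0
Collect the terms by A-exponent (count of states per loop number):
Powers of d = -A^2 - A^-2: d^2 = A^4 + 2 + A^-4; d^3 = -A^6 - 3*A^2 - 3*A^-2 - A^-6; d^4 = A^8 + 4*A^4 + 6 + 4*A^-4 + A^-8.
  A^4 * (d^2) = A^8 + 2*A^4 + 1
  A^2 * (2*d + 2*d^3) = -2*A^8 - 8*A^4 - 8 - 2*A^-4
  A^0 * (1 + 4*d^2 + d^4) = A^8 + 8*A^4 + 15 + 8*A^-4 + A^-8
  A^-2 * (2*d + 2*d^3) = -2*A^4 - 8 - 8*A^-4 - 2*A^-8
  A^-4 * (d^2) = 1 + 2*A^-4 + A^-8
Summing the groups: <K> = 1
Normalise by the writhe: (-A^3)^(-w) = (-A^3)^(0) = 1, so f(A) = 1 * <K> = 1.
Substitute A = t^(-1/4), i.e. A^e → t^(-e/4): V(t) = 1

Answer: 1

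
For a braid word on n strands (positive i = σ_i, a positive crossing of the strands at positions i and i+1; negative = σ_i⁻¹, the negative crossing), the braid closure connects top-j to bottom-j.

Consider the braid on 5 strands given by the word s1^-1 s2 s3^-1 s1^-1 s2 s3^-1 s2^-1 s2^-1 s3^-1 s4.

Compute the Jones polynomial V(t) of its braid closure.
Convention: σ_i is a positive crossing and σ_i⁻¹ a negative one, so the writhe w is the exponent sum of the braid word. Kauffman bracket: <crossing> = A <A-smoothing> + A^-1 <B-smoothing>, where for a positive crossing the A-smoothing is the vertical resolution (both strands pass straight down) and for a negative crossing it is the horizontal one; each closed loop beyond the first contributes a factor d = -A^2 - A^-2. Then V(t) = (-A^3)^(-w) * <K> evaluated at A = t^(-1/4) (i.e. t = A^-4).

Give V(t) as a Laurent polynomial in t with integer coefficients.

The presented braid s1^-1 s2 s3^-1 s1^-1 s2 s3^-1 s2^-1 s2^-1 s3^-1 s4 on 5 strands reduces by inverse Markov moves (closure unchanged at each step):
  Destabilize: the word has the form β·s4 where s4 occurs only as the final letter (β ∈ B_4); drop it and the last strand → 4 strands.
Reduced to β = s1^-1 s2 s3^-1 s1^-1 s2 s3^-1 s2^-1 s2^-1 s3^-1 on 4 strands, 9 crossings.
Compute on β:
Braid: s1^-1 s2 s3^-1 s1^-1 s2 s3^-1 s2^-1 s2^-1 s3^-1 on 4 strands, 9 crossings.
Writhe w = (#positive) - (#negative) = 2 - 7 = -5.
Computing the Kauffman bracket via state sum. There are 2^9 = 512 states.
Smooth each crossing (0=||, 1=⌣⌢); contribution A^(Σ sign_k(1-2s_k)) * d^(L-1).
Tabulate the states by total A-exponent and number of loops L (A-exp: L × count):
  A^9: L=5 ×1
  A^7: L=4 ×9
  A^5: L=3 ×33, L=5 ×3
  A^3: L=2 ×59, L=4 ×25
  A^1: L=1 ×42, L=3 ×80, L=5 ×4
  A^-1: L=2 ×93, L=4 ×33
  A^-3: L=1 ×19, L=3 ×58, L=5 ×7
  A^-5: L=2 ×19, L=4 ×16, L=6 ×1
  A^-7: L=3 ×7, L=5 ×2
  A^-9: L=4 ×1
Each group contributes A^e * Σ count * d^(L-1):
Powers of d = -A^2 - A^-2: d^2 = A^4 + 2 + A^-4; d^3 = -A^6 - 3*A^2 - 3*A^-2 - A^-6; d^4 = A^8 + 4*A^4 + 6 + 4*A^-4 + A^-8; d^5 = -A^10 - 5*A^6 - 10*A^2 - 10*A^-2 - 5*A^-6 - A^-10.
  A^9 * (d^4) = A^17 + 4*A^13 + 6*A^9 + 4*A^5 + A
  A^7 * (9*d^3) = -9*A^13 - 27*A^9 - 27*A^5 - 9*A
  A^5 * (33*d^2 + 3*d^4) = 3*A^13 + 45*A^9 + 84*A^5 + 45*A + 3*A^-3
  A^3 * (59*d + 25*d^3) = -25*A^9 - 134*A^5 - 134*A - 25*A^-3
  A^1 * (42 + 80*d^2 + 4*d^4) = 4*A^9 + 96*A^5 + 226*A + 96*A^-3 + 4*A^-7
  A^-1 * (93*d + 33*d^3) = -33*A^5 - 192*A - 192*A^-3 - 33*A^-7
  A^-3 * (19 + 58*d^2 + 7*d^4) = 7*A^5 + 86*A + 177*A^-3 + 86*A^-7 + 7*A^-11
  A^-5 * (19*d + 16*d^3 + d^5) = -A^5 - 21*A - 77*A^-3 - 77*A^-7 - 21*A^-11 - A^-15
  A^-7 * (7*d^2 + 2*d^4) = 2*A + 15*A^-3 + 26*A^-7 + 15*A^-11 + 2*A^-15
  A^-9 * (d^3) = -A^-3 - 3*A^-7 - 3*A^-11 - A^-15
Summing the groups: <K> = A^17 - 2*A^13 + 3*A^9 - 4*A^5 + 4*A - 4*A^-3 + 3*A^-7 - 2*A^-11
Normalise by the writhe: (-A^3)^(-w) = (-A^3)^(5) = -A^15, so f(A) = -A^15 * <K> = -A^32 + 2*A^28 - 3*A^24 + 4*A^20 - 4*A^16 + 4*A^12 - 3*A^8 + 2*A^4.
Substitute A = t^(-1/4), i.e. A^e → t^(-e/4): V(t) = 2*t^-1 - 3*t^-2 + 4*t^-3 - 4*t^-4 + 4*t^-5 - 3*t^-6 + 2*t^-7 - t^-8

Answer: 2*t^-1 - 3*t^-2 + 4*t^-3 - 4*t^-4 + 4*t^-5 - 3*t^-6 + 2*t^-7 - t^-8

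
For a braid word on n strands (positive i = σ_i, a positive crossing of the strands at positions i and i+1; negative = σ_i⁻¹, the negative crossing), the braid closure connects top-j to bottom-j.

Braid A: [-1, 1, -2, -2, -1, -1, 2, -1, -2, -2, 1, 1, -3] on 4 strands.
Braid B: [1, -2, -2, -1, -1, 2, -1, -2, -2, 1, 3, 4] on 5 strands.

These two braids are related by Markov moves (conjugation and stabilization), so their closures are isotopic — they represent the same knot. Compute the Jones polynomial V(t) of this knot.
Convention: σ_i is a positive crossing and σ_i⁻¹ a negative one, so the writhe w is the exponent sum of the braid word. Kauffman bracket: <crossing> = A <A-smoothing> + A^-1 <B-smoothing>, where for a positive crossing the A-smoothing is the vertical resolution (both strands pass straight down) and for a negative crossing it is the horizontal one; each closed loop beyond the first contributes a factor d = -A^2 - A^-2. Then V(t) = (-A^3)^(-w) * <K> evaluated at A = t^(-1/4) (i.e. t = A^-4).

Markov-equivalent braids have isotopic closures, hence identical knot invariants. Strip the Markov moves from each word to reach a common short braid β, then compute V(t) once on β.
Braid A: s1^-1 s1 s2^-1 s2^-1 s1^-1 s1^-1 s2 s1^-1 s2^-1 s2^-1 s1 s1 s3^-1 on 4 strands reduces by inverse Markov moves (closure unchanged at each step):
  Destabilize: the word has the form β·s3^-1 where s3^-1 occurs only as the final letter (β ∈ B_3); drop it and the last strand → 3 strands.
  Deconjugate: the word is γ·β·γ⁻¹ with γ = s1^-1 (prefix) and γ⁻¹ = s1 (suffix); strip both.
Reduced to β = s1 s2^-1 s2^-1 s1^-1 s1^-1 s2 s1^-1 s2^-1 s2^-1 s1 on 3 strands, 10 crossings.
Braid B: s1 s2^-1 s2^-1 s1^-1 s1^-1 s2 s1^-1 s2^-1 s2^-1 s1 s3 s4 on 5 strands reduces by inverse Markov moves (closure unchanged at each step):
  Destabilize: the word has the form β·s4 where s4 occurs only as the final letter (β ∈ B_4); drop it and the last strand → 4 strands.
  Destabilize: the word has the form β·s3 where s3 occurs only as the final letter (β ∈ B_3); drop it and the last strand → 3 strands.
Reduced to β = s1 s2^-1 s2^-1 s1^-1 s1^-1 s2 s1^-1 s2^-1 s2^-1 s1 on 3 strands, 10 crossings.
Both give the same β = s1 s2^-1 s2^-1 s1^-1 s1^-1 s2 s1^-1 s2^-1 s2^-1 s1 on 3 strands, so one state sum suffices:
Braid: s1 s2^-1 s2^-1 s1^-1 s1^-1 s2 s1^-1 s2^-1 s2^-1 s1 on 3 strands, 10 crossings.
Writhe w = (#positive) - (#negative) = 3 - 7 = -4.
Enumerate smoothing states for the bracket polynomial. There are 2^10 = 1024 states.
Each crossing splits two ways (0=vertical, 1=horizontal). The state's weight is A^(#A-smoothings - #B-smoothings) * d^(loops - 1).
Tabulate the states by total A-exponent and number of loops L (A-exp: L × count):
  A^10: L=6 ×1
  A^8: L=5 ×10
  A^6: L=4 ×43, L=6 ×2
  A^4: L=3 ×98, L=5 ×22
  A^2: L=2 ×118, L=4 ×88, L=6 ×4
  A^0: L=1 ×60, L=3 ×162, L=5 ×30
  A^-2: L=2 ×128, L=4 ×79, L=6 ×3
  A^-4: L=1 ×23, L=3 ×84, L=5 ×13
  A^-6: L=2 ×27, L=4 ×18
  A^-8: L=1 ×2, L=3 ×8
  A^-10: L=2 ×1
Each group contributes A^e * Σ count * d^(L-1):
Powers of d = -A^2 - A^-2: d^2 = A^4 + 2 + A^-4; d^3 = -A^6 - 3*A^2 - 3*A^-2 - A^-6; d^4 = A^8 + 4*A^4 + 6 + 4*A^-4 + A^-8; d^5 = -A^10 - 5*A^6 - 10*A^2 - 10*A^-2 - 5*A^-6 - A^-10.
  A^10 * (d^5) = -A^20 - 5*A^16 - 10*A^12 - 10*A^8 - 5*A^4 - 1
  A^8 * (10*d^4) = 10*A^16 + 40*A^12 + 60*A^8 + 40*A^4 + 10
  A^6 * (43*d^3 + 2*d^5) = -2*A^16 - 53*A^12 - 149*A^8 - 149*A^4 - 53 - 2*A^-4
  A^4 * (98*d^2 + 22*d^4) = 22*A^12 + 186*A^8 + 328*A^4 + 186 + 22*A^-4
  A^2 * (118*d + 88*d^3 + 4*d^5) = -4*A^12 - 108*A^8 - 422*A^4 - 422 - 108*A^-4 - 4*A^-8
  A^0 * (60 + 162*d^2 + 30*d^4) = 30*A^8 + 282*A^4 + 564 + 282*A^-4 + 30*A^-8
  A^-2 * (128*d + 79*d^3 + 3*d^5) = -3*A^8 - 94*A^4 - 395 - 395*A^-4 - 94*A^-8 - 3*A^-12
  A^-4 * (23 + 84*d^2 + 13*d^4) = 13*A^4 + 136 + 269*A^-4 + 136*A^-8 + 13*A^-12
  A^-6 * (27*d + 18*d^3) = -18 - 81*A^-4 - 81*A^-8 - 18*A^-12
  A^-8 * (2 + 8*d^2) = 8*A^-4 + 18*A^-8 + 8*A^-12
  A^-10 * (d) = -A^-8 - A^-12
Summing the groups: <K> = -A^20 + 3*A^16 - 5*A^12 + 6*A^8 - 7*A^4 + 7 - 5*A^-4 + 4*A^-8 - A^-12
Normalise by the writhe: (-A^3)^(-w) = (-A^3)^(4) = A^12, so f(A) = A^12 * <K> = -A^32 + 3*A^28 - 5*A^24 + 6*A^20 - 7*A^16 + 7*A^12 - 5*A^8 + 4*A^4 - 1.
Substitute A = t^(-1/4), i.e. A^e → t^(-e/4): V(t) = -1 + 4*t^-1 - 5*t^-2 + 7*t^-3 - 7*t^-4 + 6*t^-5 - 5*t^-6 + 3*t^-7 - t^-8

Answer: -1 + 4*t^-1 - 5*t^-2 + 7*t^-3 - 7*t^-4 + 6*t^-5 - 5*t^-6 + 3*t^-7 - t^-8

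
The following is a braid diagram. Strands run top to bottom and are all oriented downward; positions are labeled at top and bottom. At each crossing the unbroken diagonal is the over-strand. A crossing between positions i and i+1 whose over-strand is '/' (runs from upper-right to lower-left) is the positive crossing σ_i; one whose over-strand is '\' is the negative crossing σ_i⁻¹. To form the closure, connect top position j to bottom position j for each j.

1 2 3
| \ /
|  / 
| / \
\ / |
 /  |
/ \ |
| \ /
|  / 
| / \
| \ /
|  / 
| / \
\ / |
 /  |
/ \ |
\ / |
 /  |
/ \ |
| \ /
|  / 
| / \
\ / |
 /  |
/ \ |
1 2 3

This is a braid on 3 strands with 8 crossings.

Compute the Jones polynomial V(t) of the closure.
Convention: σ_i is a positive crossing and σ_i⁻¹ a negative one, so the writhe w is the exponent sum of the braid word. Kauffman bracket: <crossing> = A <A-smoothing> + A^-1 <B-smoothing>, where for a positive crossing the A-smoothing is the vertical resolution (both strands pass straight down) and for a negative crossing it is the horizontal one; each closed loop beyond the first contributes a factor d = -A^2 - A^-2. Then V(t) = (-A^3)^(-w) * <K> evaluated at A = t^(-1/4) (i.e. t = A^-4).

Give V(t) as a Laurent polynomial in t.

-t^8 + t^5 + t^3

Derivation:
Reading the diagram top to bottom ('/'-over between positions i,i+1 = s_i, '\'-over = s_i^-1): braid word = s2 s1 s2 s2 s1 s1 s2 s1.
Braid: s2 s1 s2 s2 s1 s1 s2 s1 on 3 strands, 8 crossings.
Writhe w = (#positive) - (#negative) = 8 - 0 = 8.
Enumerate smoothing states for the bracket polynomial. There are 2^8 = 256 states.
Smooth each crossing (0=||, 1=⌣⌢); contribution A^(Σ sign_k(1-2s_k)) * d^(L-1).
Tabulate the states by total A-exponent and number of loops L (A-exp: L × count):
  A^8: L=3 ×1
  A^6: L=2 ×8
  A^4: L=1 ×16, L=3 ×12
  A^2: L=2 ×48, L=4 ×8
  A^0: L=1 ×17, L=3 ×51, L=5 ×2
  A^-2: L=2 ×34, L=4 ×22
  A^-4: L=1 ×4, L=3 ×21, L=5 ×3
  A^-6: L=2 ×4, L=4 ×4
  A^-8: L=3 ×1
Each group contributes A^e * Σ count * d^(L-1):
Powers of d = -A^2 - A^-2: d^2 = A^4 + 2 + A^-4; d^3 = -A^6 - 3*A^2 - 3*A^-2 - A^-6; d^4 = A^8 + 4*A^4 + 6 + 4*A^-4 + A^-8.
  A^8 * (d^2) = A^12 + 2*A^8 + A^4
  A^6 * (8*d) = -8*A^8 - 8*A^4
  A^4 * (16 + 12*d^2) = 12*A^8 + 40*A^4 + 12
  A^2 * (48*d + 8*d^3) = -8*A^8 - 72*A^4 - 72 - 8*A^-4
  A^0 * (17 + 51*d^2 + 2*d^4) = 2*A^8 + 59*A^4 + 131 + 59*A^-4 + 2*A^-8
  A^-2 * (34*d + 22*d^3) = -22*A^4 - 100 - 100*A^-4 - 22*A^-8
  A^-4 * (4 + 21*d^2 + 3*d^4) = 3*A^4 + 33 + 64*A^-4 + 33*A^-8 + 3*A^-12
  A^-6 * (4*d + 4*d^3) = -4 - 16*A^-4 - 16*A^-8 - 4*A^-12
  A^-8 * (d^2) = A^-4 + 2*A^-8 + A^-12
Summing the groups: <K> = A^12 + A^4 - A^-8
Normalise by the writhe: (-A^3)^(-w) = (-A^3)^(-8) = A^-24, so f(A) = A^-24 * <K> = A^-12 + A^-20 - A^-32.
Substitute A = t^(-1/4), i.e. A^e → t^(-e/4): V(t) = -t^8 + t^5 + t^3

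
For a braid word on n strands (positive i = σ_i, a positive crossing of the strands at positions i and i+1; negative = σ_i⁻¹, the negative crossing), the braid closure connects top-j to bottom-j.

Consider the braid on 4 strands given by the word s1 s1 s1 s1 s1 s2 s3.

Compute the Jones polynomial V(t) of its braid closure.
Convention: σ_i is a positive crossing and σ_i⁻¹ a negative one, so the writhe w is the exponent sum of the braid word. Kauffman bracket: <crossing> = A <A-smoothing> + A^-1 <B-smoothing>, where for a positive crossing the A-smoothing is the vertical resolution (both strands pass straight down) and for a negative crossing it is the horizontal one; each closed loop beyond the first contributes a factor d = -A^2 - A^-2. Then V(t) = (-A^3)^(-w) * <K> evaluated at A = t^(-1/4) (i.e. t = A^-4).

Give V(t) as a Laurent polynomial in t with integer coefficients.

The presented braid s1 s1 s1 s1 s1 s2 s3 on 4 strands reduces by inverse Markov moves (closure unchanged at each step):
  Destabilize: the word has the form β·s3 where s3 occurs only as the final letter (β ∈ B_3); drop it and the last strand → 3 strands.
  Destabilize: the word has the form β·s2 where s2 occurs only as the final letter (β ∈ B_2); drop it and the last strand → 2 strands.
Reduced to β = s1 s1 s1 s1 s1 on 2 strands, 5 crossings.
Compute on β:
Braid: s1 s1 s1 s1 s1 on 2 strands, 5 crossings.
Writhe w = (#positive) - (#negative) = 5 - 0 = 5.
Computing the Kauffman bracket via state sum. There are 2^5 = 32 states.
For each crossing: s=0 is the vertical smoothing, s=1 horizontal. Crossing k contributes A^(sign_k * (1 - 2*s_k)); loop factor d = -A^2 - A^-2.
  state 00000: A-exp=+5, loops=2, term = A^5 * d^1
  state 00001: A-exp=+3, loops=1, term = A^3 * d^0
  state 00010: A-exp=+3, loops=1, term = A^3 * d^0
  state 00011: A-exp=+1, loops=2, term = A^1 * d^1
  state 00100: A-exp=+3, loops=1, term = A^3 * d^0
  state 00101: A-exp=+1, loops=2, term = A^1 * d^1
  state 00110: A-exp=+1, loops=2, term = A^1 * d^1
  state 00111: A-exp=-1, loops=3, term = A^-1 * d^2
  state 01000: A-exp=+3, loops=1, term = A^3 * d^0
  state 01001: A-exp=+1, loops=2, term = A^1 * d^1
  state 01010: A-exp=+1, loops=2, term = A^1 * d^1
  state 01011: A-exp=-1, loops=3, term = A^-1 * d^2
  state 01100: A-exp=+1, loops=2, term = A^1 * d^1
  state 01101: A-exp=-1, loops=3, term = A^-1 * d^2
  state 01110: A-exp=-1, loops=3, term = A^-1 * d^2
  state 01111: A-exp=-3, loops=4, term = A^-3 * d^3
  state 10000: A-exp=+3, loops=1, term = A^3 * d^0
  state 10001: A-exp=+1, loops=2, term = A^1 * d^1
  state 10010: A-exp=+1, loops=2, term = A^1 * d^1
  state 10011: A-exp=-1, loops=3, term = A^-1 * d^2
  state 10100: A-exp=+1, loops=2, term = A^1 * d^1
  state 10101: A-exp=-1, loops=3, term = A^-1 * d^2
  state 10110: A-exp=-1, loops=3, term = A^-1 * d^2
  state 10111: A-exp=-3, loops=4, term = A^-3 * d^3
  state 11000: A-exp=+1, loops=2, term = A^1 * d^1
  state 11001: A-exp=-1, loops=3, term = A^-1 * d^2
  state 11010: A-exp=-1, loops=3, term = A^-1 * d^2
  state 11011: A-exp=-3, loops=4, term = A^-3 * d^3
  state 11100: A-exp=-1, loops=3, term = A^-1 * d^2
  state 11101: A-exp=-3, loops=4, term = A^-3 * d^3
  state 11110: A-exp=-3, loops=4, term = A^-3 * d^3
  state 11111: A-exp=-5, loops=5, term = A^-5 * d^4
Collect the terms by A-exponent (count of states per loop number):
Powers of d = -A^2 - A^-2: d^2 = A^4 + 2 + A^-4; d^3 = -A^6 - 3*A^2 - 3*A^-2 - A^-6; d^4 = A^8 + 4*A^4 + 6 + 4*A^-4 + A^-8.
  A^5 * (d) = -A^7 - A^3
  A^3 * (5) = 5*A^3
  A^1 * (10*d) = -10*A^3 - 10*A^-1
  A^-1 * (10*d^2) = 10*A^3 + 20*A^-1 + 10*A^-5
  A^-3 * (5*d^3) = -5*A^3 - 15*A^-1 - 15*A^-5 - 5*A^-9
  A^-5 * (d^4) = A^3 + 4*A^-1 + 6*A^-5 + 4*A^-9 + A^-13
Summing the groups: <K> = -A^7 - A^-1 + A^-5 - A^-9 + A^-13
Normalise by the writhe: (-A^3)^(-w) = (-A^3)^(-5) = -A^-15, so f(A) = -A^-15 * <K> = A^-8 + A^-16 - A^-20 + A^-24 - A^-28.
Substitute A = t^(-1/4), i.e. A^e → t^(-e/4): V(t) = -t^7 + t^6 - t^5 + t^4 + t^2

Answer: -t^7 + t^6 - t^5 + t^4 + t^2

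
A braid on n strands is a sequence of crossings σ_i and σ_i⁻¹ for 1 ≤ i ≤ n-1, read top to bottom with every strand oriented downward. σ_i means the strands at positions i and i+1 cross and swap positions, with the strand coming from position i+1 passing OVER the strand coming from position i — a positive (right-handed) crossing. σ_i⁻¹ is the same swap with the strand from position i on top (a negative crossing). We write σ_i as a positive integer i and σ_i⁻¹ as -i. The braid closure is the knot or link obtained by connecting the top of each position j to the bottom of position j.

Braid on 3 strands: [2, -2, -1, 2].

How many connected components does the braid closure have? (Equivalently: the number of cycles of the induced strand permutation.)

Track the strand permutation on 3 strands, starting from identity.
  step 1: s2 swaps positions 2,3 -> [1 3 2]
  step 2: s2^-1 swaps positions 2,3 -> [1 2 3]
  step 3: s1^-1 swaps positions 1,2 -> [2 1 3]
  step 4: s2 swaps positions 2,3 -> [2 3 1]
Final permutation (position -> original strand): [2 3 1]
Closure components = cycle count of this permutation = 1.

Answer: 1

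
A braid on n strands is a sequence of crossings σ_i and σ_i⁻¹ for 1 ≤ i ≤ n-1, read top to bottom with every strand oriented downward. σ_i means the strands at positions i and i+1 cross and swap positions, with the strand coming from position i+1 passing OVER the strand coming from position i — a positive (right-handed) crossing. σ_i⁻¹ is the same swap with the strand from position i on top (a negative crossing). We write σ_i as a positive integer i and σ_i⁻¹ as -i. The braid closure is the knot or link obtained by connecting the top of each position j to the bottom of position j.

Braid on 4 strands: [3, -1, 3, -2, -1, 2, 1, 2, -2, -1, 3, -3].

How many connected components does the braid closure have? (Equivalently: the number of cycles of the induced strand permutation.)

2

Derivation:
Track the strand permutation on 4 strands, starting from identity.
  step 1: s3 swaps positions 3,4 -> [1 2 4 3]
  step 2: s1^-1 swaps positions 1,2 -> [2 1 4 3]
  step 3: s3 swaps positions 3,4 -> [2 1 3 4]
  step 4: s2^-1 swaps positions 2,3 -> [2 3 1 4]
  step 5: s1^-1 swaps positions 1,2 -> [3 2 1 4]
  step 6: s2 swaps positions 2,3 -> [3 1 2 4]
  step 7: s1 swaps positions 1,2 -> [1 3 2 4]
  step 8: s2 swaps positions 2,3 -> [1 2 3 4]
  step 9: s2^-1 swaps positions 2,3 -> [1 3 2 4]
  step 10: s1^-1 swaps positions 1,2 -> [3 1 2 4]
  step 11: s3 swaps positions 3,4 -> [3 1 4 2]
  step 12: s3^-1 swaps positions 3,4 -> [3 1 2 4]
Final permutation (position -> original strand): [3 1 2 4]
Closure components = cycle count of this permutation = 2.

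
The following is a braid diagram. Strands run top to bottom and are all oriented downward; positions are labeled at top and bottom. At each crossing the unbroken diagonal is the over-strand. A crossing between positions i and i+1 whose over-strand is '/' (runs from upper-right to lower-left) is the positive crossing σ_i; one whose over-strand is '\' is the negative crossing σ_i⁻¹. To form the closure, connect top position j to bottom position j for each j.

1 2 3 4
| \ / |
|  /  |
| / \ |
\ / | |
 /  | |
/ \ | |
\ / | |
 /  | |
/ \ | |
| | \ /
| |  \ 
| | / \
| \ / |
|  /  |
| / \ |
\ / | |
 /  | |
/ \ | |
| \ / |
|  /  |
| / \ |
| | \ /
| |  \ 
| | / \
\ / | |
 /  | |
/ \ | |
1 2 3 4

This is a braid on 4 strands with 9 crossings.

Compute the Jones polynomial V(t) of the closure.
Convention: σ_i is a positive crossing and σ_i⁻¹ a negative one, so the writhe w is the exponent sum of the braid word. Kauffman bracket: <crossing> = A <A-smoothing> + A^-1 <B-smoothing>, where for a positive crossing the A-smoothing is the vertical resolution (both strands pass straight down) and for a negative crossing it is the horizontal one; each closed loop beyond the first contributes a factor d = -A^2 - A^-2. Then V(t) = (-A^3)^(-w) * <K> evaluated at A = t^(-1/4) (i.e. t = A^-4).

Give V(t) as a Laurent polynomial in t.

Reading the diagram top to bottom ('/'-over between positions i,i+1 = s_i, '\'-over = s_i^-1): braid word = s2 s1 s1 s3^-1 s2 s1 s2 s3^-1 s1.
Braid: s2 s1 s1 s3^-1 s2 s1 s2 s3^-1 s1 on 4 strands, 9 crossings.
Writhe w = (#positive) - (#negative) = 7 - 2 = 5.
Enumerate smoothing states for the bracket polynomial. There are 2^9 = 512 states.
Each crossing splits two ways (0=vertical, 1=horizontal). The state's weight is A^(#A-smoothings - #B-smoothings) * d^(loops - 1).
Tabulate the states by total A-exponent and number of loops L (A-exp: L × count):
  A^9: L=4 ×1
  A^7: L=3 ×9
  A^5: L=2 ×28, L=4 ×8
  A^3: L=1 ×32, L=3 ×48, L=5 ×4
  A^1: L=2 ×91, L=4 ×34, L=6 ×1
  A^-1: L=1 ×23, L=3 ×92, L=5 ×11
  A^-3: L=2 ×43, L=4 ×40, L=6 ×1
  A^-5: L=1 ×4, L=3 ×26, L=5 ×6
  A^-7: L=2 ×4, L=4 ×5
  A^-9: L=3 ×1
Each group contributes A^e * Σ count * d^(L-1):
Powers of d = -A^2 - A^-2: d^2 = A^4 + 2 + A^-4; d^3 = -A^6 - 3*A^2 - 3*A^-2 - A^-6; d^4 = A^8 + 4*A^4 + 6 + 4*A^-4 + A^-8; d^5 = -A^10 - 5*A^6 - 10*A^2 - 10*A^-2 - 5*A^-6 - A^-10.
  A^9 * (d^3) = -A^15 - 3*A^11 - 3*A^7 - A^3
  A^7 * (9*d^2) = 9*A^11 + 18*A^7 + 9*A^3
  A^5 * (28*d + 8*d^3) = -8*A^11 - 52*A^7 - 52*A^3 - 8*A^-1
  A^3 * (32 + 48*d^2 + 4*d^4) = 4*A^11 + 64*A^7 + 152*A^3 + 64*A^-1 + 4*A^-5
  A^1 * (91*d + 34*d^3 + d^5) = -A^11 - 39*A^7 - 203*A^3 - 203*A^-1 - 39*A^-5 - A^-9
  A^-1 * (23 + 92*d^2 + 11*d^4) = 11*A^7 + 136*A^3 + 273*A^-1 + 136*A^-5 + 11*A^-9
  A^-3 * (43*d + 40*d^3 + d^5) = -A^7 - 45*A^3 - 173*A^-1 - 173*A^-5 - 45*A^-9 - A^-13
  A^-5 * (4 + 26*d^2 + 6*d^4) = 6*A^3 + 50*A^-1 + 92*A^-5 + 50*A^-9 + 6*A^-13
  A^-7 * (4*d + 5*d^3) = -5*A^-1 - 19*A^-5 - 19*A^-9 - 5*A^-13
  A^-9 * (d^2) = A^-5 + 2*A^-9 + A^-13
Summing the groups: <K> = -A^15 + A^11 - 2*A^7 + 2*A^3 - 2*A^-1 + 2*A^-5 - 2*A^-9 + A^-13
Normalise by the writhe: (-A^3)^(-w) = (-A^3)^(-5) = -A^-15, so f(A) = -A^-15 * <K> = 1 - A^-4 + 2*A^-8 - 2*A^-12 + 2*A^-16 - 2*A^-20 + 2*A^-24 - A^-28.
Substitute A = t^(-1/4), i.e. A^e → t^(-e/4): V(t) = -t^7 + 2*t^6 - 2*t^5 + 2*t^4 - 2*t^3 + 2*t^2 - t + 1

Answer: -t^7 + 2*t^6 - 2*t^5 + 2*t^4 - 2*t^3 + 2*t^2 - t + 1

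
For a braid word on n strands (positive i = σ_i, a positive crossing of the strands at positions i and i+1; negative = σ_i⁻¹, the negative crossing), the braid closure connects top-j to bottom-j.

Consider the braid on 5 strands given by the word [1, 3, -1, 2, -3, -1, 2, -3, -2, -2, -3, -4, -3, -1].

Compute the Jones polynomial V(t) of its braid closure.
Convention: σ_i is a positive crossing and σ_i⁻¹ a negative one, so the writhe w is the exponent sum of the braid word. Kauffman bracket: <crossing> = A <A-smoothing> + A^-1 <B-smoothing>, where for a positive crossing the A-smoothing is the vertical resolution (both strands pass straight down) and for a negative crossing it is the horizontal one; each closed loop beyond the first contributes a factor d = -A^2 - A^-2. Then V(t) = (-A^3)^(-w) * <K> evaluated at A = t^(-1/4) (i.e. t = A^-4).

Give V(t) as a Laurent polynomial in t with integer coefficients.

The presented braid s1 s3 s1^-1 s2 s3^-1 s1^-1 s2 s3^-1 s2^-1 s2^-1 s3^-1 s4^-1 s3^-1 s1^-1 on 5 strands reduces by inverse Markov moves (closure unchanged at each step):
  Deconjugate: the word is γ·β·γ⁻¹ with γ = s1 s3 (prefix) and γ⁻¹ = s3^-1 s1^-1 (suffix); strip both.
  Destabilize: the word has the form β·s4^-1 where s4^-1 occurs only as the final letter (β ∈ B_4); drop it and the last strand → 4 strands.
Reduced to β = s1^-1 s2 s3^-1 s1^-1 s2 s3^-1 s2^-1 s2^-1 s3^-1 on 4 strands, 9 crossings.
Compute on β:
Braid: s1^-1 s2 s3^-1 s1^-1 s2 s3^-1 s2^-1 s2^-1 s3^-1 on 4 strands, 9 crossings.
Writhe w = (#positive) - (#negative) = 2 - 7 = -5.
Enumerate smoothing states for the bracket polynomial. There are 2^9 = 512 states.
Smooth each crossing (0=||, 1=⌣⌢); contribution A^(Σ sign_k(1-2s_k)) * d^(L-1).
Tabulate the states by total A-exponent and number of loops L (A-exp: L × count):
  A^9: L=5 ×1
  A^7: L=4 ×9
  A^5: L=3 ×33, L=5 ×3
  A^3: L=2 ×59, L=4 ×25
  A^1: L=1 ×42, L=3 ×80, L=5 ×4
  A^-1: L=2 ×93, L=4 ×33
  A^-3: L=1 ×19, L=3 ×58, L=5 ×7
  A^-5: L=2 ×19, L=4 ×16, L=6 ×1
  A^-7: L=3 ×7, L=5 ×2
  A^-9: L=4 ×1
Each group contributes A^e * Σ count * d^(L-1):
Powers of d = -A^2 - A^-2: d^2 = A^4 + 2 + A^-4; d^3 = -A^6 - 3*A^2 - 3*A^-2 - A^-6; d^4 = A^8 + 4*A^4 + 6 + 4*A^-4 + A^-8; d^5 = -A^10 - 5*A^6 - 10*A^2 - 10*A^-2 - 5*A^-6 - A^-10.
  A^9 * (d^4) = A^17 + 4*A^13 + 6*A^9 + 4*A^5 + A
  A^7 * (9*d^3) = -9*A^13 - 27*A^9 - 27*A^5 - 9*A
  A^5 * (33*d^2 + 3*d^4) = 3*A^13 + 45*A^9 + 84*A^5 + 45*A + 3*A^-3
  A^3 * (59*d + 25*d^3) = -25*A^9 - 134*A^5 - 134*A - 25*A^-3
  A^1 * (42 + 80*d^2 + 4*d^4) = 4*A^9 + 96*A^5 + 226*A + 96*A^-3 + 4*A^-7
  A^-1 * (93*d + 33*d^3) = -33*A^5 - 192*A - 192*A^-3 - 33*A^-7
  A^-3 * (19 + 58*d^2 + 7*d^4) = 7*A^5 + 86*A + 177*A^-3 + 86*A^-7 + 7*A^-11
  A^-5 * (19*d + 16*d^3 + d^5) = -A^5 - 21*A - 77*A^-3 - 77*A^-7 - 21*A^-11 - A^-15
  A^-7 * (7*d^2 + 2*d^4) = 2*A + 15*A^-3 + 26*A^-7 + 15*A^-11 + 2*A^-15
  A^-9 * (d^3) = -A^-3 - 3*A^-7 - 3*A^-11 - A^-15
Summing the groups: <K> = A^17 - 2*A^13 + 3*A^9 - 4*A^5 + 4*A - 4*A^-3 + 3*A^-7 - 2*A^-11
Normalise by the writhe: (-A^3)^(-w) = (-A^3)^(5) = -A^15, so f(A) = -A^15 * <K> = -A^32 + 2*A^28 - 3*A^24 + 4*A^20 - 4*A^16 + 4*A^12 - 3*A^8 + 2*A^4.
Substitute A = t^(-1/4), i.e. A^e → t^(-e/4): V(t) = 2*t^-1 - 3*t^-2 + 4*t^-3 - 4*t^-4 + 4*t^-5 - 3*t^-6 + 2*t^-7 - t^-8

Answer: 2*t^-1 - 3*t^-2 + 4*t^-3 - 4*t^-4 + 4*t^-5 - 3*t^-6 + 2*t^-7 - t^-8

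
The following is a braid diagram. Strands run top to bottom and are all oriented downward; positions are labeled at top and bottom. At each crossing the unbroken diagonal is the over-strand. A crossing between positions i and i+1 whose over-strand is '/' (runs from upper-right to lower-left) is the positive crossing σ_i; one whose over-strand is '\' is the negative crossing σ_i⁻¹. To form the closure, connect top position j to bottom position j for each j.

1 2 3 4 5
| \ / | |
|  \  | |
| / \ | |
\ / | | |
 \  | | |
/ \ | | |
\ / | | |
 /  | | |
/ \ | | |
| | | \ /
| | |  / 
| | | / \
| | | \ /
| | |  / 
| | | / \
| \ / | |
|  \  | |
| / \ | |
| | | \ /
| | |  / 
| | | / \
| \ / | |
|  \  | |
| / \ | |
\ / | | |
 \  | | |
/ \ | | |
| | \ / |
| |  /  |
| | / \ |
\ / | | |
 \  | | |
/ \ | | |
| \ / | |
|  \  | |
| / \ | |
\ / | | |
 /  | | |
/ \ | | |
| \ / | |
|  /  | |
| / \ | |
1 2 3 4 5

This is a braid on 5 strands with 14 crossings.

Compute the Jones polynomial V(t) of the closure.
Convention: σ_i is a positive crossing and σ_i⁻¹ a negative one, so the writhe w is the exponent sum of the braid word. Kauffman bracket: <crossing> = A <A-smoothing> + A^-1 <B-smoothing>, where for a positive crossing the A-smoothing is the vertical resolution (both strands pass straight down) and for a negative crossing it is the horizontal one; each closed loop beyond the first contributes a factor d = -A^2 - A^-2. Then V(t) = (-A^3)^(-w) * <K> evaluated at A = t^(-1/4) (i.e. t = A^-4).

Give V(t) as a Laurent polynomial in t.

Reading the diagram top to bottom ('/'-over between positions i,i+1 = s_i, '\'-over = s_i^-1): braid word = s2^-1 s1^-1 s1 s4 s4 s2^-1 s4 s2^-1 s1^-1 s3 s1^-1 s2^-1 s1 s2.
The presented braid s2^-1 s1^-1 s1 s4 s4 s2^-1 s4 s2^-1 s1^-1 s3 s1^-1 s2^-1 s1 s2 on 5 strands reduces by inverse Markov moves (closure unchanged at each step):
  Deconjugate: the word is γ·β·γ⁻¹ with γ = s2^-1 (prefix) and γ⁻¹ = s2 (suffix); strip both.
  Deconjugate: the word is γ·β·γ⁻¹ with γ = s1^-1 (prefix) and γ⁻¹ = s1 (suffix); strip both.
Reduced to β = s1 s4 s4 s2^-1 s4 s2^-1 s1^-1 s3 s1^-1 s2^-1 on 5 strands, 10 crossings.
Compute on β:
Braid: s1 s4 s4 s2^-1 s4 s2^-1 s1^-1 s3 s1^-1 s2^-1 on 5 strands, 10 crossings.
Writhe w = (#positive) - (#negative) = 5 - 5 = 0.
Enumerate smoothing states for the bracket polynomial. There are 2^10 = 1024 states.
For each crossing: s=0 is the vertical smoothing, s=1 horizontal. Crossing k contributes A^(sign_k * (1 - 2*s_k)); loop factor d = -A^2 - A^-2.
Tabulate the states by total A-exponent and number of loops L (A-exp: L × count):
  A^10: L=6 ×1
  A^8: L=5 ×10
  A^6: L=4 ×40, L=6 ×5
  A^4: L=3 ×80, L=5 ×39, L=7 ×1
  A^2: L=2 ×79, L=4 ×117, L=6 ×14
  A^0: L=1 ×30, L=3 ×158, L=5 ×62, L=7 ×2
  A^-2: L=2 ×84, L=4 ×111, L=6 ×15
  A^-4: L=1 ×9, L=3 ×74, L=5 ×36, L=7 ×1
  A^-6: L=2 ×12, L=4 ×29, L=6 ×4
  A^-8: L=3 ×6, L=5 ×4
  A^-10: L=4 ×1
Each group contributes A^e * Σ count * d^(L-1):
Powers of d = -A^2 - A^-2: d^2 = A^4 + 2 + A^-4; d^3 = -A^6 - 3*A^2 - 3*A^-2 - A^-6; d^4 = A^8 + 4*A^4 + 6 + 4*A^-4 + A^-8; d^5 = -A^10 - 5*A^6 - 10*A^2 - 10*A^-2 - 5*A^-6 - A^-10; d^6 = A^12 + 6*A^8 + 15*A^4 + 20 + 15*A^-4 + 6*A^-8 + A^-12.
  A^10 * (d^5) = -A^20 - 5*A^16 - 10*A^12 - 10*A^8 - 5*A^4 - 1
  A^8 * (10*d^4) = 10*A^16 + 40*A^12 + 60*A^8 + 40*A^4 + 10
  A^6 * (40*d^3 + 5*d^5) = -5*A^16 - 65*A^12 - 170*A^8 - 170*A^4 - 65 - 5*A^-4
  A^4 * (80*d^2 + 39*d^4 + d^6) = A^16 + 45*A^12 + 251*A^8 + 414*A^4 + 251 + 45*A^-4 + A^-8
  A^2 * (79*d + 117*d^3 + 14*d^5) = -14*A^12 - 187*A^8 - 570*A^4 - 570 - 187*A^-4 - 14*A^-8
  A^0 * (30 + 158*d^2 + 62*d^4 + 2*d^6) = 2*A^12 + 74*A^8 + 436*A^4 + 758 + 436*A^-4 + 74*A^-8 + 2*A^-12
  A^-2 * (84*d + 111*d^3 + 15*d^5) = -15*A^8 - 186*A^4 - 567 - 567*A^-4 - 186*A^-8 - 15*A^-12
  A^-4 * (9 + 74*d^2 + 36*d^4 + d^6) = A^8 + 42*A^4 + 233 + 393*A^-4 + 233*A^-8 + 42*A^-12 + A^-16
  A^-6 * (12*d + 29*d^3 + 4*d^5) = -4*A^4 - 49 - 139*A^-4 - 139*A^-8 - 49*A^-12 - 4*A^-16
  A^-8 * (6*d^2 + 4*d^4) = 4 + 22*A^-4 + 36*A^-8 + 22*A^-12 + 4*A^-16
  A^-10 * (d^3) = -A^-4 - 3*A^-8 - 3*A^-12 - A^-16
Summing the groups: <K> = -A^20 + A^16 - 2*A^12 + 4*A^8 - 3*A^4 + 4 - 3*A^-4 + 2*A^-8 - A^-12
Normalise by the writhe: (-A^3)^(-w) = (-A^3)^(0) = 1, so f(A) = 1 * <K> = -A^20 + A^16 - 2*A^12 + 4*A^8 - 3*A^4 + 4 - 3*A^-4 + 2*A^-8 - A^-12.
Substitute A = t^(-1/4), i.e. A^e → t^(-e/4): V(t) = -t^3 + 2*t^2 - 3*t + 4 - 3*t^-1 + 4*t^-2 - 2*t^-3 + t^-4 - t^-5

Answer: -t^3 + 2*t^2 - 3*t + 4 - 3*t^-1 + 4*t^-2 - 2*t^-3 + t^-4 - t^-5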